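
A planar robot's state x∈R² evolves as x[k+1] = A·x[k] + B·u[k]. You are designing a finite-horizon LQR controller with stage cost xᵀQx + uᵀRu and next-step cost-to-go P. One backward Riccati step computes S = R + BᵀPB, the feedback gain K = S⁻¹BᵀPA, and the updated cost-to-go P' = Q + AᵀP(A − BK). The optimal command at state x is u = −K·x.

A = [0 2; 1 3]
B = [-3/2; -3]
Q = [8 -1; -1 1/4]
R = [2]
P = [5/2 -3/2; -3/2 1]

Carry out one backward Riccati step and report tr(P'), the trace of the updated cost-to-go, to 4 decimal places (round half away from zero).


9.8900

BᵀP = [0.7500 -0.7500]
S = R + BᵀPB = [2] + [1.1250] = [3.1250]
BᵀPA = [-0.7500 -0.7500]
K = S⁻¹·BᵀPA = [-0.2400 -0.2400]
A−BK = [-0.3600 1.6400; 0.2800 2.2800]
AᵀP(A−BK) = [0.8200 -0.1800; -0.1800 0.8200]
P' = Q + AᵀP(A−BK) = [8.8200 -1.1800; -1.1800 1.0700]
tr(P') = 9.8900


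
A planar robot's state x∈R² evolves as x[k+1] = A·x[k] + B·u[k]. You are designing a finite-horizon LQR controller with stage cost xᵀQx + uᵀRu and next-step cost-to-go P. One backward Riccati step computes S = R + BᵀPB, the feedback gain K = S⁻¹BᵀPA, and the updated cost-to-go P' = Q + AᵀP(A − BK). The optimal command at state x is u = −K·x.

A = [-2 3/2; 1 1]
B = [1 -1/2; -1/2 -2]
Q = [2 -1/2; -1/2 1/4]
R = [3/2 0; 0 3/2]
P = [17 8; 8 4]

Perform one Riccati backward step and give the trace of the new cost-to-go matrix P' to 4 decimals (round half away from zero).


6.7827

BᵀP = [13.0000 6.0000; -24.5000 -12.0000]
S = R + BᵀPB = [3/2 0; 0 3/2] + [10.0000 -18.5000; -18.5000 36.2500] = [11.5000 -18.5000; -18.5000 37.7500]
BᵀPA = [-20.0000 25.5000; 37.0000 -48.7500]
K = S⁻¹·BᵀPA = [-0.7673 0.6612; 0.6041 -0.9673]
A−BK = [-0.9306 0.3551; 1.8245 -0.6041]
AᵀP(A−BK) = [2.3020 -1.9837; -1.9837 2.2306]
P' = Q + AᵀP(A−BK) = [4.3020 -2.4837; -2.4837 2.4806]
tr(P') = 6.7827


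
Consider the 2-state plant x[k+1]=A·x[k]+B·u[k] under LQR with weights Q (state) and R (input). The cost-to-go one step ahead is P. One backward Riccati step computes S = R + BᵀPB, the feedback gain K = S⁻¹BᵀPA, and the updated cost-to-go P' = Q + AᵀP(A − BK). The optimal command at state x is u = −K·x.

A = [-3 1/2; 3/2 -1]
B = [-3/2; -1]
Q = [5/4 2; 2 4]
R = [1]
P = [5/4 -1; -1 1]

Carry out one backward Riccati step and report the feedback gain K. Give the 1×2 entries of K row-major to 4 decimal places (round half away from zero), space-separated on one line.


1.8621 -0.5172

BᵀP = [-0.8750 0.5000]
S = R + BᵀPB = [1] + [0.8125] = [1.8125]
BᵀPA = [3.3750 -0.9375]
K = S⁻¹·BᵀPA = [1.8621 -0.5172]
A−BK = [-0.2069 -0.2759; 3.3621 -1.5172]
AᵀP(A−BK) = [16.2155 -5.3793; -5.3793 1.8276]
P' = Q + AᵀP(A−BK) = [17.4655 -3.3793; -3.3793 5.8276]
tr(P') = 23.2931


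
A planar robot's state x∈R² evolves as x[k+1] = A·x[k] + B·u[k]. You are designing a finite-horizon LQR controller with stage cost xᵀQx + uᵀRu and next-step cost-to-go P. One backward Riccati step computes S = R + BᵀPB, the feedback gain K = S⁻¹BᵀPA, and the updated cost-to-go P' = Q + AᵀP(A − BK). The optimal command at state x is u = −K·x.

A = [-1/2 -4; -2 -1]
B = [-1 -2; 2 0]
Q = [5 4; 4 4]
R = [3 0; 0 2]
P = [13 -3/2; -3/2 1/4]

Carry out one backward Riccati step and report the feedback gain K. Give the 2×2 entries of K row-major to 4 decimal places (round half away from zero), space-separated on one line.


BᵀP = [-16.0000 2.0000; -26.0000 3.0000]
S = R + BᵀPB = [3 0; 0 2] + [20.0000 32.0000; 32.0000 52.0000] = [23.0000 32.0000; 32.0000 54.0000]
BᵀPA = [4.0000 62.0000; 7.0000 101.0000]
K = S⁻¹·BᵀPA = [-0.0367 0.5321; 0.1514 1.5550]
A−BK = [-0.2339 -0.3578; -1.9266 -2.0642]
AᵀP(A−BK) = [0.3372 0.7362; 0.7362 6.1995]
P' = Q + AᵀP(A−BK) = [5.3372 4.7362; 4.7362 10.1995]
tr(P') = 15.5367

-0.0367 0.5321 0.1514 1.5550


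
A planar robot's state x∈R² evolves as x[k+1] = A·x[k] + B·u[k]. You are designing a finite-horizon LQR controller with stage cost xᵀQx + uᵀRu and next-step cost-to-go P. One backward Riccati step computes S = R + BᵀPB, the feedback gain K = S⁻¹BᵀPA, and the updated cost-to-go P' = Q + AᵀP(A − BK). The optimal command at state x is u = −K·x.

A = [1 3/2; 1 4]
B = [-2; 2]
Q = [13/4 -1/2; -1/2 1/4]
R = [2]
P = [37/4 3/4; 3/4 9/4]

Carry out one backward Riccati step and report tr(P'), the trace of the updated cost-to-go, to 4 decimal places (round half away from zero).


BᵀP = [-17.0000 3.0000]
S = R + BᵀPB = [2] + [40.0000] = [42.0000]
BᵀPA = [-14.0000 -13.5000]
K = S⁻¹·BᵀPA = [-0.3333 -0.3214]
A−BK = [0.3333 0.8571; 1.6667 4.6429]
AᵀP(A−BK) = [8.3333 22.5000; 22.5000 61.4732]
P' = Q + AᵀP(A−BK) = [11.5833 22.0000; 22.0000 61.7232]
tr(P') = 73.3065

73.3065


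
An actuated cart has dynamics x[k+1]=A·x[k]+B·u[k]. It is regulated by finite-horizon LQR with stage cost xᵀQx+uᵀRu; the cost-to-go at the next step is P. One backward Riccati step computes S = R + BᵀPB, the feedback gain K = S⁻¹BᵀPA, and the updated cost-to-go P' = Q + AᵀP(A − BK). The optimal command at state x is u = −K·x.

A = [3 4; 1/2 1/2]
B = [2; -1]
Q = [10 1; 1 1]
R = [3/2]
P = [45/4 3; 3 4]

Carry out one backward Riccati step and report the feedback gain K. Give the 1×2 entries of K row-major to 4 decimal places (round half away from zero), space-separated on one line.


1.5455 2.0519

BᵀP = [19.5000 2.0000]
S = R + BᵀPB = [3/2] + [37.0000] = [38.5000]
BᵀPA = [59.5000 79.0000]
K = S⁻¹·BᵀPA = [1.5455 2.0519]
A−BK = [-0.0909 -0.1039; 2.0455 2.5519]
AᵀP(A−BK) = [19.2955 24.4091; 24.4091 30.8961]
P' = Q + AᵀP(A−BK) = [29.2955 25.4091; 25.4091 31.8961]
tr(P') = 61.1916


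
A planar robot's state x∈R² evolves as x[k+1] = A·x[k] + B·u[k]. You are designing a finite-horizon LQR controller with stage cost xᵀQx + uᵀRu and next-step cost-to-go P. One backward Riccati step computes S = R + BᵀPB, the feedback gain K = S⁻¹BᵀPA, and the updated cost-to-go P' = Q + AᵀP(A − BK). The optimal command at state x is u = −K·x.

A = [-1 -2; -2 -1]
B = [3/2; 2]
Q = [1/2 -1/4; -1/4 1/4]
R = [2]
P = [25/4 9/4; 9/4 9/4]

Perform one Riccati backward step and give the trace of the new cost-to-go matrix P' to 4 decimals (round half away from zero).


5.5798

BᵀP = [13.8750 7.8750]
S = R + BᵀPB = [2] + [36.5625] = [38.5625]
BᵀPA = [-29.6250 -35.6250]
K = S⁻¹·BᵀPA = [-0.7682 -0.9238]
A−BK = [0.1524 -0.6143; -0.4635 0.8476]
AᵀP(A−BK) = [1.4911 0.8817; 0.8817 3.3387]
P' = Q + AᵀP(A−BK) = [1.9911 0.6317; 0.6317 3.5887]
tr(P') = 5.5798


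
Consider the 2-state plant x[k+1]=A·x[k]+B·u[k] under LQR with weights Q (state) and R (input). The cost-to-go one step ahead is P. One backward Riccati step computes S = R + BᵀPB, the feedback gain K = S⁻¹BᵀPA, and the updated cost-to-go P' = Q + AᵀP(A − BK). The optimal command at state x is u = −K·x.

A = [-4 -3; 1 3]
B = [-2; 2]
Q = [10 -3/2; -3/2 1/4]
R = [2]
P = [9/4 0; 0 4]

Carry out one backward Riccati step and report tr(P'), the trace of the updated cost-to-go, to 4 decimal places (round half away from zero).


29.3796

BᵀP = [-4.5000 8.0000]
S = R + BᵀPB = [2] + [25.0000] = [27.0000]
BᵀPA = [26.0000 37.5000]
K = S⁻¹·BᵀPA = [0.9630 1.3889]
A−BK = [-2.0741 -0.2222; -0.9259 0.2222]
AᵀP(A−BK) = [14.9630 2.8889; 2.8889 4.1667]
P' = Q + AᵀP(A−BK) = [24.9630 1.3889; 1.3889 4.4167]
tr(P') = 29.3796


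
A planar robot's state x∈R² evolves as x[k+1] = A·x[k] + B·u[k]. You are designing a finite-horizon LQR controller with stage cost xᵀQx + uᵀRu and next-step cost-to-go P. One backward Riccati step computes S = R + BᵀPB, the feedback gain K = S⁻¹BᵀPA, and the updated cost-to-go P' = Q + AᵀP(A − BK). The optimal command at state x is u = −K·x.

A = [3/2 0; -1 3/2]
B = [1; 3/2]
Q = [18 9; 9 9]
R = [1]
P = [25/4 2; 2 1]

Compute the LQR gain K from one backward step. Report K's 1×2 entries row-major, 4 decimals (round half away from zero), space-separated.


0.6694 0.3387

BᵀP = [9.2500 3.5000]
S = R + BᵀPB = [1] + [14.5000] = [15.5000]
BᵀPA = [10.3750 5.2500]
K = S⁻¹·BᵀPA = [0.6694 0.3387]
A−BK = [0.8306 -0.3387; -2.0040 0.9919]
AᵀP(A−BK) = [2.1179 -0.5141; -0.5141 0.4718]
P' = Q + AᵀP(A−BK) = [20.1179 8.4859; 8.4859 9.4718]
tr(P') = 29.5897


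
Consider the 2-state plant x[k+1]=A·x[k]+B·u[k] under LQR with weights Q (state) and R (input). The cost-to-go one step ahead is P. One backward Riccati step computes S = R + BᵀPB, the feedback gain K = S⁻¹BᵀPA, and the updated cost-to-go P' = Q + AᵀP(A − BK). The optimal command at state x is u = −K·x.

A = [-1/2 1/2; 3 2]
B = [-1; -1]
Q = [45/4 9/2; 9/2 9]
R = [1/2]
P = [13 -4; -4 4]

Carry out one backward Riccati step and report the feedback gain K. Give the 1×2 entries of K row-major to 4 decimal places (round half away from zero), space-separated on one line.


0.4737 -0.4737

BᵀP = [-9.0000 0.0000]
S = R + BᵀPB = [1/2] + [9.0000] = [9.5000]
BᵀPA = [4.5000 -4.5000]
K = S⁻¹·BᵀPA = [0.4737 -0.4737]
A−BK = [-0.0263 0.0263; 3.4737 1.5263]
AᵀP(A−BK) = [49.1184 20.8816; 20.8816 9.1184]
P' = Q + AᵀP(A−BK) = [60.3684 25.3816; 25.3816 18.1184]
tr(P') = 78.4868


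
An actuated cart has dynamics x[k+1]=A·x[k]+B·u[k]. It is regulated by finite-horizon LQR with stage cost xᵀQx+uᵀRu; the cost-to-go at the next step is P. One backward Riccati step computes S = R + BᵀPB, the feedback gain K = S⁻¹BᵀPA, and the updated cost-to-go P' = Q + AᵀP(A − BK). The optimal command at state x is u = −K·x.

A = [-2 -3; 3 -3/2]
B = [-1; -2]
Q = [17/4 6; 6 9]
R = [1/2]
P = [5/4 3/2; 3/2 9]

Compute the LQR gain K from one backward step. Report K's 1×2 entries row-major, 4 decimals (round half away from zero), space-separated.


-1.1429 0.9600

BᵀP = [-4.2500 -19.5000]
S = R + BᵀPB = [1/2] + [43.2500] = [43.7500]
BᵀPA = [-50.0000 42.0000]
K = S⁻¹·BᵀPA = [-1.1429 0.9600]
A−BK = [-3.1429 -2.0400; 0.7143 0.4200]
AᵀP(A−BK) = [10.8571 6.0000; 6.0000 4.6800]
P' = Q + AᵀP(A−BK) = [15.1071 12.0000; 12.0000 13.6800]
tr(P') = 28.7871


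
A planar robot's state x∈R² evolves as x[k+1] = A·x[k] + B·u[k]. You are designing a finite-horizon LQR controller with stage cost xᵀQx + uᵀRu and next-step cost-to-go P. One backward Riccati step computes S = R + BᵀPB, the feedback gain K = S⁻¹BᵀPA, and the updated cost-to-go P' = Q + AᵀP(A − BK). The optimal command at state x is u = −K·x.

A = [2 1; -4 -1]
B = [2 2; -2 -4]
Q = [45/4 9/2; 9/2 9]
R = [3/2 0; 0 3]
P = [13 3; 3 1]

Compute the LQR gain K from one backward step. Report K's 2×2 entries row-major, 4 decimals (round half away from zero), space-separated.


BᵀP = [20.0000 4.0000; 14.0000 2.0000]
S = R + BᵀPB = [3/2 0; 0 3] + [32.0000 24.0000; 24.0000 20.0000] = [33.5000 24.0000; 24.0000 23.0000]
BᵀPA = [24.0000 16.0000; 20.0000 12.0000]
K = S⁻¹·BᵀPA = [0.3702 0.4113; 0.4833 0.0925]
A−BK = [0.2931 -0.0077; -1.3265 0.1928]
AᵀP(A−BK) = [1.4499 0.2776; 0.2776 0.3085]
P' = Q + AᵀP(A−BK) = [12.6999 4.7776; 4.7776 9.3085]
tr(P') = 22.0084

0.3702 0.4113 0.4833 0.0925


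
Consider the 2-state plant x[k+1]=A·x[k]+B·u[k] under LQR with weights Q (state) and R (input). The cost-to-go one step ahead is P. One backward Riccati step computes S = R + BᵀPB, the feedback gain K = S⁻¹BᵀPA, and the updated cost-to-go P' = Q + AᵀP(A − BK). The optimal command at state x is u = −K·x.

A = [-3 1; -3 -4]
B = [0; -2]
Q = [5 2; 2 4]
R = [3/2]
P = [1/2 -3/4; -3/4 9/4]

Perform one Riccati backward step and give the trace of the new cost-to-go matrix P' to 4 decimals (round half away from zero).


18.8214

BᵀP = [1.5000 -4.5000]
S = R + BᵀPB = [3/2] + [9.0000] = [10.5000]
BᵀPA = [9.0000 19.5000]
K = S⁻¹·BᵀPA = [0.8571 1.8571]
A−BK = [-3.0000 1.0000; -1.2857 -0.2857]
AᵀP(A−BK) = [3.5357 2.0357; 2.0357 6.2857]
P' = Q + AᵀP(A−BK) = [8.5357 4.0357; 4.0357 10.2857]
tr(P') = 18.8214


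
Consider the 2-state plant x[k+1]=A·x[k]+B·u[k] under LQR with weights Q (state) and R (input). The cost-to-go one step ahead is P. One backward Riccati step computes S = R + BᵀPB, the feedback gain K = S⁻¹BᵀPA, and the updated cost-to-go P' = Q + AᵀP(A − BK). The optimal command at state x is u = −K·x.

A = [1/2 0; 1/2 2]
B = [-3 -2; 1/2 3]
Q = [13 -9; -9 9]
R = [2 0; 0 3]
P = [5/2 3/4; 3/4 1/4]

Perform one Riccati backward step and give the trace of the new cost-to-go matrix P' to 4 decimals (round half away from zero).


22.2903

BᵀP = [-7.1250 -2.1250; -2.7500 -0.7500]
S = R + BᵀPB = [2 0; 0 3] + [20.3125 7.8750; 7.8750 3.2500] = [22.3125 7.8750; 7.8750 6.2500]
BᵀPA = [-4.6250 -4.2500; -1.7500 -1.5000]
K = S⁻¹·BᵀPA = [-0.1953 -0.1905; -0.0339 0.0000]
A−BK = [-0.1538 -0.5714; 0.6994 2.0952]
AᵀP(A−BK) = [0.0998 0.1190; 0.1190 0.1905]
P' = Q + AᵀP(A−BK) = [13.0998 -8.8810; -8.8810 9.1905]
tr(P') = 22.2903


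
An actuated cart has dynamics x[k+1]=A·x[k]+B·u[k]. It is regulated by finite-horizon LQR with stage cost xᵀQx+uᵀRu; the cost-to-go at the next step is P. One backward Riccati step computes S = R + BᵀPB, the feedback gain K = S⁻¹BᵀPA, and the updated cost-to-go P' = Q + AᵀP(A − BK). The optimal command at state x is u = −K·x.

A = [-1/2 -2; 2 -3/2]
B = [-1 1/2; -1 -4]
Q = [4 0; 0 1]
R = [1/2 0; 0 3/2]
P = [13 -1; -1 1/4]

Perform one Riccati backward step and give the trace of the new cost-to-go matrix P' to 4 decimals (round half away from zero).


BᵀP = [-12.0000 0.7500; 10.5000 -1.5000]
S = R + BᵀPB = [1/2 0; 0 3/2] + [11.2500 -9.0000; -9.0000 11.2500] = [11.7500 -9.0000; -9.0000 12.7500]
BᵀPA = [7.5000 22.8750; -8.2500 -18.7500]
K = S⁻¹·BᵀPA = [0.3106 1.7861; -0.4278 -0.2098]
A−BK = [0.0245 -0.1090; 0.5995 -0.5531]
AᵀP(A−BK) = [0.3910 0.3733; 0.3733 1.7715]
P' = Q + AᵀP(A−BK) = [4.3910 0.3733; 0.3733 2.7715]
tr(P') = 7.1625

7.1625


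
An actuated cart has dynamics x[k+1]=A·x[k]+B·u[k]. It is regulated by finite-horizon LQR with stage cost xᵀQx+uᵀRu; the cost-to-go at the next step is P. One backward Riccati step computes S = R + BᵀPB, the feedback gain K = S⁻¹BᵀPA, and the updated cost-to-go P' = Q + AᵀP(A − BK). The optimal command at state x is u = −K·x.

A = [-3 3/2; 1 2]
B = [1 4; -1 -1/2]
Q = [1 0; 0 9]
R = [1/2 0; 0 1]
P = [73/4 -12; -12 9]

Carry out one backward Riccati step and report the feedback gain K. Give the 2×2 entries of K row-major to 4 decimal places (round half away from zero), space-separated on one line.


BᵀP = [30.2500 -21.0000; 79.0000 -52.5000]
S = R + BᵀPB = [1/2 0; 0 1] + [51.2500 131.5000; 131.5000 342.2500] = [51.7500 131.5000; 131.5000 343.2500]
BᵀPA = [-111.7500 3.3750; -289.5000 13.5000]
K = S⁻¹·BᵀPA = [-0.6135 -1.3097; -0.6084 0.5411]
A−BK = [0.0470 0.6454; 0.0823 0.9608]
AᵀP(A−BK) = [0.5668 0.1586; 0.1586 2.1782]
P' = Q + AᵀP(A−BK) = [1.5668 0.1586; 0.1586 11.1782]
tr(P') = 12.7449

-0.6135 -1.3097 -0.6084 0.5411


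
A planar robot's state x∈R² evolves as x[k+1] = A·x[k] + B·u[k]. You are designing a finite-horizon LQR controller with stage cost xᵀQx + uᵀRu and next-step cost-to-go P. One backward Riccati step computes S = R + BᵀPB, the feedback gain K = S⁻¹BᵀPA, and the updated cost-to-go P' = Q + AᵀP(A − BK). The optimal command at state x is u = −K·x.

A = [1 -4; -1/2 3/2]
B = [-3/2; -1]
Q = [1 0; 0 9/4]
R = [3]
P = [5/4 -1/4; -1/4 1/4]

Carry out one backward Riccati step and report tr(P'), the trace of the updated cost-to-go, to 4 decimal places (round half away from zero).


BᵀP = [-1.6250 0.1250]
S = R + BᵀPB = [3] + [2.3125] = [5.3125]
BᵀPA = [-1.6875 6.6875]
K = S⁻¹·BᵀPA = [-0.3176 1.2588]
A−BK = [0.5235 -2.1118; -0.8176 2.7588]
AᵀP(A−BK) = [1.0265 -3.9382; -3.9382 15.1441]
P' = Q + AᵀP(A−BK) = [2.0265 -3.9382; -3.9382 17.3941]
tr(P') = 19.4206

19.4206


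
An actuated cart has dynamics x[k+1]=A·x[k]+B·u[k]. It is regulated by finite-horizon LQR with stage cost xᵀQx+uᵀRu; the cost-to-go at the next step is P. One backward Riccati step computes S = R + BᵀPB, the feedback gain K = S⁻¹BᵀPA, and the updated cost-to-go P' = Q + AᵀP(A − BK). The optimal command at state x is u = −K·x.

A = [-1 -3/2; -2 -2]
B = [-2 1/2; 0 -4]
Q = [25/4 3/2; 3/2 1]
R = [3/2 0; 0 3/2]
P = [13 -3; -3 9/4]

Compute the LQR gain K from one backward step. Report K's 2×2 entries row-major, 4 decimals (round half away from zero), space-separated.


BᵀP = [-26.0000 6.0000; 18.5000 -10.5000]
S = R + BᵀPB = [3/2 0; 0 3/2] + [52.0000 -37.0000; -37.0000 51.2500] = [53.5000 -37.0000; -37.0000 52.7500]
BᵀPA = [14.0000 27.0000; 2.5000 -6.7500]
K = S⁻¹·BᵀPA = [0.5719 0.8083; 0.4485 0.4390]
A−BK = [-0.0805 -0.1030; -0.2059 -0.2441]
AᵀP(A−BK) = [0.8725 1.0870; 1.0870 1.3901]
P' = Q + AᵀP(A−BK) = [7.1225 2.5870; 2.5870 2.3901]
tr(P') = 9.5126

0.5719 0.8083 0.4485 0.4390


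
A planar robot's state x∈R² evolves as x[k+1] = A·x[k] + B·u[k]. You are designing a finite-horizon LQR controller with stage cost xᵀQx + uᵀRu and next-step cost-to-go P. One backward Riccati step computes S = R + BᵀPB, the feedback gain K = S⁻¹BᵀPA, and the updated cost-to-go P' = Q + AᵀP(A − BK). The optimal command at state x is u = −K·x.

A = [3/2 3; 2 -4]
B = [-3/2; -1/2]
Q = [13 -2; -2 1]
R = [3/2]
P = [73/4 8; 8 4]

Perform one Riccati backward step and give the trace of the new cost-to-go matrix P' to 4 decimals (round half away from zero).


27.7463

BᵀP = [-31.3750 -14.0000]
S = R + BᵀPB = [3/2] + [54.0625] = [55.5625]
BᵀPA = [-75.0625 -38.1250]
K = S⁻¹·BᵀPA = [-1.3510 -0.6862]
A−BK = [-0.5264 1.9708; 1.3245 -4.3431]
AᵀP(A−BK) = [3.6564 -1.3802; -1.3802 10.0900]
P' = Q + AᵀP(A−BK) = [16.6564 -3.3802; -3.3802 11.0900]
tr(P') = 27.7463


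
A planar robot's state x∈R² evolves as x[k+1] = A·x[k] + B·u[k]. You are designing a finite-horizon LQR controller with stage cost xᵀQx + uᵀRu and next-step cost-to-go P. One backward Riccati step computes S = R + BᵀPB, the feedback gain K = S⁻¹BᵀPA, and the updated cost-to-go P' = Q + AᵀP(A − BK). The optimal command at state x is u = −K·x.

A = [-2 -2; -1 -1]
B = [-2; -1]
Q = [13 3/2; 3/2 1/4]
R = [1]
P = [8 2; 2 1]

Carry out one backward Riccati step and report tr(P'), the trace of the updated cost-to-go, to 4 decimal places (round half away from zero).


15.2024

BᵀP = [-18.0000 -5.0000]
S = R + BᵀPB = [1] + [41.0000] = [42.0000]
BᵀPA = [41.0000 41.0000]
K = S⁻¹·BᵀPA = [0.9762 0.9762]
A−BK = [-0.0476 -0.0476; -0.0238 -0.0238]
AᵀP(A−BK) = [0.9762 0.9762; 0.9762 0.9762]
P' = Q + AᵀP(A−BK) = [13.9762 2.4762; 2.4762 1.2262]
tr(P') = 15.2024


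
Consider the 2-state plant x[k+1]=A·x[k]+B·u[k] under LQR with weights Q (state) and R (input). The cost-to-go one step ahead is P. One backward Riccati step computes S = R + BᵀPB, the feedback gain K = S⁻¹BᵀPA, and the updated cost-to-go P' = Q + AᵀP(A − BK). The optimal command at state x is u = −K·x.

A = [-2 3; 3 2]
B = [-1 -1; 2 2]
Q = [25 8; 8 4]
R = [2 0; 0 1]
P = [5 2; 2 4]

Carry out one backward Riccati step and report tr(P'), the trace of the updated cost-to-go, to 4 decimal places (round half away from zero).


BᵀP = [-1.0000 6.0000; -1.0000 6.0000]
S = R + BᵀPB = [2 0; 0 1] + [13.0000 13.0000; 13.0000 13.0000] = [15.0000 13.0000; 13.0000 14.0000]
BᵀPA = [20.0000 9.0000; 20.0000 9.0000]
K = S⁻¹·BᵀPA = [0.4878 0.2195; 0.9756 0.4390]
A−BK = [-0.5366 3.6585; 0.0732 0.6829]
AᵀP(A−BK) = [2.7317 -9.1707; -9.1707 79.0732]
P' = Q + AᵀP(A−BK) = [27.7317 -1.1707; -1.1707 83.0732]
tr(P') = 110.8049

110.8049


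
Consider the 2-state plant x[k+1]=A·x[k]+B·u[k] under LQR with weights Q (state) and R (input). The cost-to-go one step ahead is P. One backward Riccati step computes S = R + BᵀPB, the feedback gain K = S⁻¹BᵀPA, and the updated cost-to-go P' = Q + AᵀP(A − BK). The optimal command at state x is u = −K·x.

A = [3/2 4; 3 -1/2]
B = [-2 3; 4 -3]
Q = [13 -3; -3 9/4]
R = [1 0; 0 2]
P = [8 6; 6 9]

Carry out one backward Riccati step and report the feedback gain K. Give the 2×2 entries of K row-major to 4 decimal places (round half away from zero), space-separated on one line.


2.0519 1.5356 1.7126 2.1747

BᵀP = [8.0000 24.0000; 6.0000 -9.0000]
S = R + BᵀPB = [1 0; 0 2] + [80.0000 -48.0000; -48.0000 45.0000] = [81.0000 -48.0000; -48.0000 47.0000]
BᵀPA = [84.0000 20.0000; -18.0000 28.5000]
K = S⁻¹·BᵀPA = [2.0519 1.5356; 1.7126 2.1747]
A−BK = [0.4661 0.5472; -0.0699 -0.1184]
AᵀP(A−BK) = [11.4671 12.1537; 12.1537 13.5605]
P' = Q + AᵀP(A−BK) = [24.4671 9.1537; 9.1537 15.8105]
tr(P') = 40.2776


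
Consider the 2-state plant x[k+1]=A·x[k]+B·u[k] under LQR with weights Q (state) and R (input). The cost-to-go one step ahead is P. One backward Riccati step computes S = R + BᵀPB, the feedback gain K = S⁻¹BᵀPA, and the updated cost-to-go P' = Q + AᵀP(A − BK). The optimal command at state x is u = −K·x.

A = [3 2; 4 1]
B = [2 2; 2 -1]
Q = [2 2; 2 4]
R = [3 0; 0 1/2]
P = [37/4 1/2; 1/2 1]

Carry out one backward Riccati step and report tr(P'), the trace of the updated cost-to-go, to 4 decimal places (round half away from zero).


14.6883

BᵀP = [19.5000 3.0000; 18.0000 0.0000]
S = R + BᵀPB = [3 0; 0 1/2] + [45.0000 36.0000; 36.0000 36.0000] = [48.0000 36.0000; 36.0000 36.5000]
BᵀPA = [70.5000 42.0000; 54.0000 36.0000]
K = S⁻¹·BᵀPA = [1.3799 0.5197; 0.1184 0.4737]
A−BK = [0.0033 0.0132; 1.3586 0.4342]
AᵀP(A−BK) = [7.5699 2.7796; 2.7796 1.1184]
P' = Q + AᵀP(A−BK) = [9.5699 4.7796; 4.7796 5.1184]
tr(P') = 14.6883


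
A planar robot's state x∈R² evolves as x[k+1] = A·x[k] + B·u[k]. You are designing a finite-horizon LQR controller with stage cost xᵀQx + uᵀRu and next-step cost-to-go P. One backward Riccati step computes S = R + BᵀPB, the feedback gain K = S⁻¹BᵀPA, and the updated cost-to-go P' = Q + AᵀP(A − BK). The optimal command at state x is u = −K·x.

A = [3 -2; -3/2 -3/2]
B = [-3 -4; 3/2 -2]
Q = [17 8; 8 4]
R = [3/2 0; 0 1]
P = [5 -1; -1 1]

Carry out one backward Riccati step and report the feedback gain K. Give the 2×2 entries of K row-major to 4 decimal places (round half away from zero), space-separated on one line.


BᵀP = [-16.5000 4.5000; -18.0000 2.0000]
S = R + BᵀPB = [3/2 0; 0 1] + [56.2500 57.0000; 57.0000 68.0000] = [57.7500 57.0000; 57.0000 69.0000]
BᵀPA = [-56.2500 26.2500; -57.0000 33.0000]
K = S⁻¹·BᵀPA = [-0.8593 -0.0948; -0.1162 0.5566]
A−BK = [-0.0428 -0.0581; -0.4434 -0.2446]
AᵀP(A−BK) = [1.2890 0.1422; 0.1422 0.3716]
P' = Q + AᵀP(A−BK) = [18.2890 8.1422; 8.1422 4.3716]
tr(P') = 22.6606

-0.8593 -0.0948 -0.1162 0.5566


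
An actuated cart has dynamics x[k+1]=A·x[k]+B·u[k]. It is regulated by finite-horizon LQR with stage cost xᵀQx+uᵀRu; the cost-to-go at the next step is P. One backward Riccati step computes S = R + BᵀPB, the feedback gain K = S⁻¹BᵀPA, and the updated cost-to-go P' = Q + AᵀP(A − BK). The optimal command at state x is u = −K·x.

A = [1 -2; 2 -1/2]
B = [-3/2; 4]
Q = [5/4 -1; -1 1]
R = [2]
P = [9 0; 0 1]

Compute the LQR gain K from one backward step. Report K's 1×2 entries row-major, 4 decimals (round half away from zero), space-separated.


-0.1438 0.6536

BᵀP = [-13.5000 4.0000]
S = R + BᵀPB = [2] + [36.2500] = [38.2500]
BᵀPA = [-5.5000 25.0000]
K = S⁻¹·BᵀPA = [-0.1438 0.6536]
A−BK = [0.7843 -1.0196; 2.5752 -3.1144]
AᵀP(A−BK) = [12.2092 -15.4052; -15.4052 19.9101]
P' = Q + AᵀP(A−BK) = [13.4592 -16.4052; -16.4052 20.9101]
tr(P') = 34.3693


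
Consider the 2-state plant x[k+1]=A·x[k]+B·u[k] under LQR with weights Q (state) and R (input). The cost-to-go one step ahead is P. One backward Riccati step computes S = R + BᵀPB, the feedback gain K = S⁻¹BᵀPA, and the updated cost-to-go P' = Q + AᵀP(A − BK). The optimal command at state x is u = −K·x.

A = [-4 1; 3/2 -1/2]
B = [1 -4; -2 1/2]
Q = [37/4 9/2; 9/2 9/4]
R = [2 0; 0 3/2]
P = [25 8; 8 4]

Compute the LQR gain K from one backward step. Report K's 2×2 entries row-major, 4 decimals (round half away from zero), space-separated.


BᵀP = [9.0000 0.0000; -96.0000 -30.0000]
S = R + BᵀPB = [2 0; 0 3/2] + [9.0000 -36.0000; -36.0000 369.0000] = [11.0000 -36.0000; -36.0000 370.5000]
BᵀPA = [-36.0000 9.0000; 339.0000 -81.0000]
K = S⁻¹·BᵀPA = [-0.4080 0.1506; 0.8753 -0.2040]
A−BK = [-0.0907 0.0335; 0.2464 -0.0969]
AᵀP(A−BK) = [1.5731 -0.4258; -0.4258 0.1214]
P' = Q + AᵀP(A−BK) = [10.8231 4.0742; 4.0742 2.3714]
tr(P') = 13.1945

-0.4080 0.1506 0.8753 -0.2040


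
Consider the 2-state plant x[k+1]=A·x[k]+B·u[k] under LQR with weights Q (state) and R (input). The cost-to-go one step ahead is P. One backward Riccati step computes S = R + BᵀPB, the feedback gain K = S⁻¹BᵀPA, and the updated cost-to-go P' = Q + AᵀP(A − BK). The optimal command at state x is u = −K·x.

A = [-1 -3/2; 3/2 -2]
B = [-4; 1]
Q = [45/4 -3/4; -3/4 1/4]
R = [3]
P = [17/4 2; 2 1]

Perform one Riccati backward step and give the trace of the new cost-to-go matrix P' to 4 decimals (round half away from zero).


13.4107

BᵀP = [-15.0000 -7.0000]
S = R + BᵀPB = [3] + [53.0000] = [56.0000]
BᵀPA = [4.5000 36.5000]
K = S⁻¹·BᵀPA = [0.0804 0.6518]
A−BK = [-0.6786 1.1071; 1.4196 -2.6518]
AᵀP(A−BK) = [0.1384 -0.0580; -0.0580 1.7723]
P' = Q + AᵀP(A−BK) = [11.3884 -0.8080; -0.8080 2.0223]
tr(P') = 13.4107


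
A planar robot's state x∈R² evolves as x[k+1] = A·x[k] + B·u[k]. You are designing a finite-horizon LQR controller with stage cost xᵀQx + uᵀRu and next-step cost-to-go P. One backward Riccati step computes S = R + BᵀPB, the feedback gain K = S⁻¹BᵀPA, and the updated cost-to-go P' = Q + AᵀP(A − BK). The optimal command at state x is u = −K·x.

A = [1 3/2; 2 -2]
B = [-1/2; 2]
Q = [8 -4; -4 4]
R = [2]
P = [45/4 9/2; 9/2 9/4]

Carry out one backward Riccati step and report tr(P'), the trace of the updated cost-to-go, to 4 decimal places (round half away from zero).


BᵀP = [3.3750 2.2500]
S = R + BᵀPB = [2] + [2.8125] = [4.8125]
BᵀPA = [7.8750 0.5625]
K = S⁻¹·BᵀPA = [1.6364 0.1169]
A−BK = [1.8182 1.5584; -1.2727 -2.2338]
AᵀP(A−BK) = [25.3636 11.4545; 11.4545 7.2468]
P' = Q + AᵀP(A−BK) = [33.3636 7.4545; 7.4545 11.2468]
tr(P') = 44.6104

44.6104


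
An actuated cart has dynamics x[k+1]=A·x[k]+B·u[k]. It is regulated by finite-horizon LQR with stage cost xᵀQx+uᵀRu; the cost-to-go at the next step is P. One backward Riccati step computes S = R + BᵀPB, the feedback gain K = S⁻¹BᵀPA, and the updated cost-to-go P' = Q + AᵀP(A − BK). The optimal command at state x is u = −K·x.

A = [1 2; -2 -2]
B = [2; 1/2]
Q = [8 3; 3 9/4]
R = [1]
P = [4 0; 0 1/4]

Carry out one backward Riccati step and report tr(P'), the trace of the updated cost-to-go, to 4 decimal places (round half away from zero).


BᵀP = [8.0000 0.1250]
S = R + BᵀPB = [1] + [16.0625] = [17.0625]
BᵀPA = [7.7500 15.7500]
K = S⁻¹·BᵀPA = [0.4542 0.9231]
A−BK = [0.0916 0.1538; -2.2271 -2.4615]
AᵀP(A−BK) = [1.4799 1.8462; 1.8462 2.4615]
P' = Q + AᵀP(A−BK) = [9.4799 4.8462; 4.8462 4.7115]
tr(P') = 14.1914

14.1914


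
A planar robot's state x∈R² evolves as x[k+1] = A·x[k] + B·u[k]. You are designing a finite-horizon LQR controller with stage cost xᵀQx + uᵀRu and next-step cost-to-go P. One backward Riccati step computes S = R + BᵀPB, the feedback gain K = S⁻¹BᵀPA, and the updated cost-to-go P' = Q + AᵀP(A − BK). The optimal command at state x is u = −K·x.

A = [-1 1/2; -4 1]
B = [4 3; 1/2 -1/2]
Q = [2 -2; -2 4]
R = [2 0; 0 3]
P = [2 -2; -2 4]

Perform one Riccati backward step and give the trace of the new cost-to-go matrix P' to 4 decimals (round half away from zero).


BᵀP = [7.0000 -6.0000; 7.0000 -8.0000]
S = R + BᵀPB = [2 0; 0 3] + [25.0000 24.0000; 24.0000 25.0000] = [27.0000 24.0000; 24.0000 28.0000]
BᵀPA = [17.0000 -2.5000; 25.0000 -4.5000]
K = S⁻¹·BᵀPA = [-0.6889 0.2111; 1.4833 -0.3417]
A−BK = [-2.6944 0.6806; -2.9139 0.7236]
AᵀP(A−BK) = [24.6278 -6.0472; -6.0472 1.4903]
P' = Q + AᵀP(A−BK) = [26.6278 -8.0472; -8.0472 5.4903]
tr(P') = 32.1181

32.1181


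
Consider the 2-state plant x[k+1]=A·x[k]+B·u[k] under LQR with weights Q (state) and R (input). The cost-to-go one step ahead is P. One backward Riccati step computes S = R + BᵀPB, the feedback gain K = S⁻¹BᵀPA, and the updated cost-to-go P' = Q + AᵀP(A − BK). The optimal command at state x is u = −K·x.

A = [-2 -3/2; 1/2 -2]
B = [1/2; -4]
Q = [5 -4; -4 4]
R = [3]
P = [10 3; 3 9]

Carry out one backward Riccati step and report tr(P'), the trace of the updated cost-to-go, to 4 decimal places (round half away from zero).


75.7077

BᵀP = [-7.0000 -34.5000]
S = R + BᵀPB = [3] + [134.5000] = [137.5000]
BᵀPA = [-3.2500 79.5000]
K = S⁻¹·BᵀPA = [-0.0236 0.5782]
A−BK = [-1.9882 -1.7891; 0.4055 0.3127]
AᵀP(A−BK) = [36.1732 32.6291; 32.6291 30.5345]
P' = Q + AᵀP(A−BK) = [41.1732 28.6291; 28.6291 34.5345]
tr(P') = 75.7077


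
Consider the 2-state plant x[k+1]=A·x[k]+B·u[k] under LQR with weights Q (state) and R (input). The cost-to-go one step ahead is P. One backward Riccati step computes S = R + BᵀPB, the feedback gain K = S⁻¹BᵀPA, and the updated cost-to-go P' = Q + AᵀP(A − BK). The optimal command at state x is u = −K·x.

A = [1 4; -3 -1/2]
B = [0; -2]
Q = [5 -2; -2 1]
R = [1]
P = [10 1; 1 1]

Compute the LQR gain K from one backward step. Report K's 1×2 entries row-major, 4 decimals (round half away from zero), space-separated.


0.8000 -1.4000

BᵀP = [-2.0000 -2.0000]
S = R + BᵀPB = [1] + [4.0000] = [5.0000]
BᵀPA = [4.0000 -7.0000]
K = S⁻¹·BᵀPA = [0.8000 -1.4000]
A−BK = [1.0000 4.0000; -1.4000 -3.3000]
AᵀP(A−BK) = [9.8000 34.6000; 34.6000 146.4500]
P' = Q + AᵀP(A−BK) = [14.8000 32.6000; 32.6000 147.4500]
tr(P') = 162.2500


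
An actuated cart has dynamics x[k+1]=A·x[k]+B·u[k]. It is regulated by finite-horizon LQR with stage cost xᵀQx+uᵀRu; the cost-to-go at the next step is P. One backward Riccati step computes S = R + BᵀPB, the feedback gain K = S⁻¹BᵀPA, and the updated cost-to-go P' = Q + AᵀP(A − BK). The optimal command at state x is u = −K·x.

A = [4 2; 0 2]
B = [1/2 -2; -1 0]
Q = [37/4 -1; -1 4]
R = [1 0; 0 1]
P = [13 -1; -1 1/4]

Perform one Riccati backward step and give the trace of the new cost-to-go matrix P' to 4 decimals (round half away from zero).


BᵀP = [7.5000 -0.7500; -26.0000 2.0000]
S = R + BᵀPB = [1 0; 0 1] + [4.5000 -15.0000; -15.0000 52.0000] = [5.5000 -15.0000; -15.0000 53.0000]
BᵀPA = [30.0000 13.5000; -104.0000 -48.0000]
K = S⁻¹·BᵀPA = [0.4511 -0.0677; -1.8346 -0.9248]
A−BK = [0.1053 0.1842; 0.4511 1.9323]
AᵀP(A−BK) = [3.6692 1.8496; 1.8496 1.5226]
P' = Q + AᵀP(A−BK) = [12.9192 0.8496; 0.8496 5.5226]
tr(P') = 18.4417

18.4417


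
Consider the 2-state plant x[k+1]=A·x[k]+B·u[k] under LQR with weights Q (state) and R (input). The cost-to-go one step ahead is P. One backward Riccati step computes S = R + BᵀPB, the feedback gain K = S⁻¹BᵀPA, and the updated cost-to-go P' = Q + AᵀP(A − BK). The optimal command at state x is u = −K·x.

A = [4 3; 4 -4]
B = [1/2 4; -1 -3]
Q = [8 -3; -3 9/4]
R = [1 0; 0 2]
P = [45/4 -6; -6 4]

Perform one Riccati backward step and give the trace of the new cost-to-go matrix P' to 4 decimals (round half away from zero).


30.2680

BᵀP = [11.6250 -7.0000; 63.0000 -36.0000]
S = R + BᵀPB = [1 0; 0 2] + [12.8125 67.5000; 67.5000 360.0000] = [13.8125 67.5000; 67.5000 362.0000]
BᵀPA = [18.5000 62.8750; 108.0000 333.0000]
K = S⁻¹·BᵀPA = [-1.3360 0.6381; 0.5475 0.8009]
A−BK = [2.4782 -0.5227; 4.3064 -0.9592]
AᵀP(A−BK) = [17.5905 -3.3027; -3.3027 2.4275]
P' = Q + AᵀP(A−BK) = [25.5905 -6.3027; -6.3027 4.6775]
tr(P') = 30.2680


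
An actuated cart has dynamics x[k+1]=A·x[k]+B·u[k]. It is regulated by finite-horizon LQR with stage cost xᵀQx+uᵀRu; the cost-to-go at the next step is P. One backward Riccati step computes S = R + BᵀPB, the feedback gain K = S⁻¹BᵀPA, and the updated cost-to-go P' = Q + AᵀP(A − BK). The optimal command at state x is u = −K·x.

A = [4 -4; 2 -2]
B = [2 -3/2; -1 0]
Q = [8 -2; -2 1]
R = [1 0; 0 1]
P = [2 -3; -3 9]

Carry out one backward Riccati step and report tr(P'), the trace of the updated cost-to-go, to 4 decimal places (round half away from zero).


33.7306

BᵀP = [7.0000 -15.0000; -3.0000 4.5000]
S = R + BᵀPB = [1 0; 0 1] + [29.0000 -10.5000; -10.5000 4.5000] = [30.0000 -10.5000; -10.5000 5.5000]
BᵀPA = [-2.0000 2.0000; -3.0000 3.0000]
K = S⁻¹·BᵀPA = [-0.7763 0.7763; -2.0274 2.0274]
A−BK = [2.5114 -2.5114; 1.2237 -1.2237]
AᵀP(A−BK) = [12.3653 -12.3653; -12.3653 12.3653]
P' = Q + AᵀP(A−BK) = [20.3653 -14.3653; -14.3653 13.3653]
tr(P') = 33.7306


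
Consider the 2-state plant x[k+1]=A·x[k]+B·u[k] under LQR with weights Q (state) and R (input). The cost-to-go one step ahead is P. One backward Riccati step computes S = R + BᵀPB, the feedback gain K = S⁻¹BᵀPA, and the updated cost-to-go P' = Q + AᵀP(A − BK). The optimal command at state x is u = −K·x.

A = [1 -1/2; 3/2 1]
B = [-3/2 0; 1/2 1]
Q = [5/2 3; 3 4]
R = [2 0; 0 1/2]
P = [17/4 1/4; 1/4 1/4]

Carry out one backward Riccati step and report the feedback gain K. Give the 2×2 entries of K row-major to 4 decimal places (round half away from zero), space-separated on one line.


-0.5746 0.2612 0.6418 0.2537

BᵀP = [-6.2500 -0.2500; 0.2500 0.2500]
S = R + BᵀPB = [2 0; 0 1/2] + [9.2500 -0.2500; -0.2500 0.2500] = [11.2500 -0.2500; -0.2500 0.7500]
BᵀPA = [-6.6250 2.8750; 0.6250 0.1250]
K = S⁻¹·BᵀPA = [-0.5746 0.2612; 0.6418 0.2537]
A−BK = [0.1381 -0.1082; 1.1455 0.6157]
AᵀP(A−BK) = [1.3545 -0.1157; -0.1157 0.2799]
P' = Q + AᵀP(A−BK) = [3.8545 2.8843; 2.8843 4.2799]
tr(P') = 8.1343


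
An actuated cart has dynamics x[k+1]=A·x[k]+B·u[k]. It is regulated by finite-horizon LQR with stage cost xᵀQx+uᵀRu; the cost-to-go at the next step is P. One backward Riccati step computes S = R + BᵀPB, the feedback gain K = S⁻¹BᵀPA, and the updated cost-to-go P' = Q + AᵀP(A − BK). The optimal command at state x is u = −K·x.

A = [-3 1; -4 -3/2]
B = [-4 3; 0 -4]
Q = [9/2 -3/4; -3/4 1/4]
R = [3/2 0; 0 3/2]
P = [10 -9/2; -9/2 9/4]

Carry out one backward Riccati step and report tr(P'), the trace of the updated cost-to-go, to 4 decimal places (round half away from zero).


BᵀP = [-40.0000 18.0000; 48.0000 -22.5000]
S = R + BᵀPB = [3/2 0; 0 3/2] + [160.0000 -192.0000; -192.0000 234.0000] = [161.5000 -192.0000; -192.0000 235.5000]
BᵀPA = [48.0000 -67.0000; -54.0000 81.7500]
K = S⁻¹·BᵀPA = [0.8005 -0.0706; 0.4233 0.2896]
A−BK = [-1.0680 -0.1511; -2.3066 -0.3416]
AᵀP(A−BK) = [2.4362 0.2757; 0.2757 0.1596]
P' = Q + AᵀP(A−BK) = [6.9362 -0.4743; -0.4743 0.4096]
tr(P') = 7.3458

7.3458


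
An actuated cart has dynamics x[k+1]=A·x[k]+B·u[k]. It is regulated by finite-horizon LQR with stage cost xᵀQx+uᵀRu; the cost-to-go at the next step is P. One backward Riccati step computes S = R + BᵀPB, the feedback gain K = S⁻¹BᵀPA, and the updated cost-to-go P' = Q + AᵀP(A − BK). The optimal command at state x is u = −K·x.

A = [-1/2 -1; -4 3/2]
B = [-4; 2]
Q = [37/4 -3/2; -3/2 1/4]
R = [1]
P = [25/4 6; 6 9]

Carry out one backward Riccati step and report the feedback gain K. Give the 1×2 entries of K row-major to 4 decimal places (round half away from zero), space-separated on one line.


0.7439 0.0976

BᵀP = [-13.0000 -6.0000]
S = R + BᵀPB = [1] + [40.0000] = [41.0000]
BᵀPA = [30.5000 4.0000]
K = S⁻¹·BᵀPA = [0.7439 0.0976]
A−BK = [2.4756 -0.6098; -5.4878 1.3049]
AᵀP(A−BK) = [146.8735 -34.3506; -34.3506 8.1098]
P' = Q + AᵀP(A−BK) = [156.1235 -35.8506; -35.8506 8.3598]
tr(P') = 164.4832


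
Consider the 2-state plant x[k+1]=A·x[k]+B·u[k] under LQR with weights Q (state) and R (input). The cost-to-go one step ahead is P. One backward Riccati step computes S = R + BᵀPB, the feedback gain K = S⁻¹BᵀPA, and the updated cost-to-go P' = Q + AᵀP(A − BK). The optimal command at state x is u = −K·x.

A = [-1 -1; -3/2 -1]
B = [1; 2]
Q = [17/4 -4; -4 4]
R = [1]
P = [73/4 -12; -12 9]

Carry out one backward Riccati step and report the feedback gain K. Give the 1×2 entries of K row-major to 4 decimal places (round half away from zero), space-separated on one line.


-0.4483 -0.0345

BᵀP = [-5.7500 6.0000]
S = R + BᵀPB = [1] + [6.2500] = [7.2500]
BᵀPA = [-3.2500 -0.2500]
K = S⁻¹·BᵀPA = [-0.4483 -0.0345]
A−BK = [-0.5517 -0.9655; -0.6034 -0.9310]
AᵀP(A−BK) = [1.0431 1.6379; 1.6379 3.2414]
P' = Q + AᵀP(A−BK) = [5.2931 -2.3621; -2.3621 7.2414]
tr(P') = 12.5345


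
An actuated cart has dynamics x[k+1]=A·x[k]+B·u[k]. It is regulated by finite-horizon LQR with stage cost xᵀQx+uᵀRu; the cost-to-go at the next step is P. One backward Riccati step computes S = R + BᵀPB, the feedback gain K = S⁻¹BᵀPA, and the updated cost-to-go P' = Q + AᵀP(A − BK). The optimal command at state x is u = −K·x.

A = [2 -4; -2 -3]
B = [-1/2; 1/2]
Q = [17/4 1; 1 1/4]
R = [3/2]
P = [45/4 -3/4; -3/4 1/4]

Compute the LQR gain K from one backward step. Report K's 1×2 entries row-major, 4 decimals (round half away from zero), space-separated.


BᵀP = [-6.0000 0.5000]
S = R + BᵀPB = [3/2] + [3.2500] = [4.7500]
BᵀPA = [-13.0000 22.5000]
K = S⁻¹·BᵀPA = [-2.7368 4.7368]
A−BK = [0.6316 -1.6316; -0.6316 -5.3684]
AᵀP(A−BK) = [16.4211 -28.4211; -28.4211 57.6711]
P' = Q + AᵀP(A−BK) = [20.6711 -27.4211; -27.4211 57.9211]
tr(P') = 78.5921

-2.7368 4.7368


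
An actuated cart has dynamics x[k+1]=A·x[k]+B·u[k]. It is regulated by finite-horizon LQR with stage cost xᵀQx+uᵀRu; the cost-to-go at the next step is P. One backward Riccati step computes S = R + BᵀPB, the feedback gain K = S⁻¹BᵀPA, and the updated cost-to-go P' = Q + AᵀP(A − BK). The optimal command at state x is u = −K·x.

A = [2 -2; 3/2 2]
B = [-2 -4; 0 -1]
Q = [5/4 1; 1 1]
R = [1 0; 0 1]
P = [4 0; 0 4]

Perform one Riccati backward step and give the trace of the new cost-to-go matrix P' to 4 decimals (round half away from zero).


17.7735

BᵀP = [-8.0000 0.0000; -16.0000 -4.0000]
S = R + BᵀPB = [1 0; 0 1] + [16.0000 32.0000; 32.0000 68.0000] = [17.0000 32.0000; 32.0000 69.0000]
BᵀPA = [-16.0000 16.0000; -38.0000 24.0000]
K = S⁻¹·BᵀPA = [0.7517 2.2550; -0.8993 -0.6980]
A−BK = [-0.0940 -0.2819; 0.6007 1.3020]
AᵀP(A−BK) = [2.8523 5.5570; 5.5570 12.6711]
P' = Q + AᵀP(A−BK) = [4.1023 6.5570; 6.5570 13.6711]
tr(P') = 17.7735


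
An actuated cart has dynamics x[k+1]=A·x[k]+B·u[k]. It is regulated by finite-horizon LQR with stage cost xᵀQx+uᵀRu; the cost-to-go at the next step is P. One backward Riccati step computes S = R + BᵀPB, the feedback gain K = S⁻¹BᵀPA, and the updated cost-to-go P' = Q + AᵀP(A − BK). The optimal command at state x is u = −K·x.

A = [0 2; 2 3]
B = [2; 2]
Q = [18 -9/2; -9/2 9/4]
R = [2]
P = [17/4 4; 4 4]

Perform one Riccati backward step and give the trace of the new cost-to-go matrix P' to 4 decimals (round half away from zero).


BᵀP = [16.5000 16.0000]
S = R + BᵀPB = [2] + [65.0000] = [67.0000]
BᵀPA = [32.0000 81.0000]
K = S⁻¹·BᵀPA = [0.4776 1.2090]
A−BK = [-0.9552 -0.4179; 1.0448 0.5821]
AᵀP(A−BK) = [0.7164 1.3134; 1.3134 3.0746]
P' = Q + AᵀP(A−BK) = [18.7164 -3.1866; -3.1866 5.3246]
tr(P') = 24.0410

24.0410


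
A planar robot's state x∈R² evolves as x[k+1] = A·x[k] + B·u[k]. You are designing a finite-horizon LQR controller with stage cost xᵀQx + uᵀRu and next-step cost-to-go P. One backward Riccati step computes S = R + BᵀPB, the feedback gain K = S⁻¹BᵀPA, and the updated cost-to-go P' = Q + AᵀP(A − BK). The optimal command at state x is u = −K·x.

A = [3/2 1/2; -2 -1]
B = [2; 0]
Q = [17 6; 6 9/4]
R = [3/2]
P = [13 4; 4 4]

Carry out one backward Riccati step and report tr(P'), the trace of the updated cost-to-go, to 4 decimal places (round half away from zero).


33.3949

BᵀP = [26.0000 8.0000]
S = R + BᵀPB = [3/2] + [52.0000] = [53.5000]
BᵀPA = [23.0000 5.0000]
K = S⁻¹·BᵀPA = [0.4299 0.0935]
A−BK = [0.6402 0.3131; -2.0000 -1.0000]
AᵀP(A−BK) = [11.3621 5.6005; 5.6005 2.7827]
P' = Q + AᵀP(A−BK) = [28.3621 11.6005; 11.6005 5.0327]
tr(P') = 33.3949
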